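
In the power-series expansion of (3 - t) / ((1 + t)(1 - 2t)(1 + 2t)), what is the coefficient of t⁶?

Partial fractions give a closed form: a_n = (-4/3)·(-1)^n + (5/6)·2^n + (7/2)·(-2)^n.
At n = 6: a_6 = 276.

276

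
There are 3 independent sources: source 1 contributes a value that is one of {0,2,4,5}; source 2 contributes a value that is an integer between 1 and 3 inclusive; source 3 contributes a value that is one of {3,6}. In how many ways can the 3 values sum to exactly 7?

The generating function for the choices is (1 + y² + y⁴ + y⁵)·(y + y² + y³)·(y³ + y⁶); the count is [y⁷].
(1 + y² + y⁴ + y⁵) has coefficients 1,0,1,0,1,1 for degrees 0…5.
(y + y² + y³) has coefficients 0,1,1,1,0,0,0,0 for degrees 0…7.
Finally multiplying by (y³ + y⁶), the product of all factors after the first has coefficients 0,0,0,0,1,1,1,1 for degrees 0…7.
[y⁷] = 1·1 + 1·1 + 1·0 + 1·0 = 2.

2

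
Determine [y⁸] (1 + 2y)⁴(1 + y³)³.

72

(1 + 2y)⁴ has coefficients 1,8,24,32,16 for degrees 0…4.
(1 + y³)³ has coefficients 1,0,0,3,0,0,3,0,0 for degrees 0…8.
[y⁸] = 1·0 + 8·0 + 24·3 + 32·0 + 16·0 = 72.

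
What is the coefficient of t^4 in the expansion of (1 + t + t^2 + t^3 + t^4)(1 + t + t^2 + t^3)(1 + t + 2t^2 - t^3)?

12

(1 + t + t^2 + t^3 + t^4) has coefficients 1,1,1,1,1 for degrees 0…4.
(1 + t + t^2 + t^3) has coefficients 1,1,1,1,0 for degrees 0…4.
Finally multiplying by (1 + t + 2t^2 - t^3), the product of all factors after the first has coefficients 1,2,4,3,2 for degrees 0…4.
[t^4] = 1·2 + 1·3 + 1·4 + 1·2 + 1·1 = 12.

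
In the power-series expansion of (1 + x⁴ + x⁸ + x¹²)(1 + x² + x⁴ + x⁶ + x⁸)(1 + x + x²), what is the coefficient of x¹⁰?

(1 + x⁴ + x⁸ + x¹²) has coefficients 1,0,0,0,1,0,0,0,1,0,0 for degrees 0…10.
(1 + x² + x⁴ + x⁶ + x⁸) has coefficients 1,0,1,0,1,0,1,0,1,0,0 for degrees 0…10.
Finally multiplying by (1 + x + x²), the product of all factors after the first has coefficients 1,1,2,1,2,1,2,1,2,1,1 for degrees 0…10.
[x¹⁰] = 1·1 + 1·2 + 1·2 = 5.

5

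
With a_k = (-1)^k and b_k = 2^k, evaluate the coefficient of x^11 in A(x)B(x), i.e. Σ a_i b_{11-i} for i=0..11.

Write out a_i and b_{11-i} for i = 0,…,11 and sum the products.
Σ = 1·2048 − 1·1024 + 1·512 − 1·256 + 1·128 − 1·64 + 1·32 − 1·16 + 1·8 − 1·4 + 1·2 − 1·1 = 1365.

1365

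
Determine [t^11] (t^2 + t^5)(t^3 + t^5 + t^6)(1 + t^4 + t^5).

(t^2 + t^5) has coefficients 0,0,1,0,0,1 for degrees 0…5.
(t^3 + t^5 + t^6) has coefficients 0,0,0,1,0,1,1,0,0,0,0,0 for degrees 0…11.
Finally multiplying by (1 + t^4 + t^5), the product of all factors after the first has coefficients 0,0,0,1,0,1,1,1,1,1,2,1 for degrees 0…11.
[t^11] = 1·1 + 1·1 = 2.

2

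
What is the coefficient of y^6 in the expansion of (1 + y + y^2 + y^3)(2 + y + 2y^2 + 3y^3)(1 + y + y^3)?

(1 + y + y^2 + y^3) has coefficients 1,1,1,1 for degrees 0…3.
(2 + y + 2y^2 + 3y^3) has coefficients 2,1,2,3,0,0,0 for degrees 0…6.
Finally multiplying by (1 + y + y^3), the product of all factors after the first has coefficients 2,3,3,7,4,2,3 for degrees 0…6.
[y^6] = 1·3 + 1·2 + 1·4 + 1·7 = 16.

16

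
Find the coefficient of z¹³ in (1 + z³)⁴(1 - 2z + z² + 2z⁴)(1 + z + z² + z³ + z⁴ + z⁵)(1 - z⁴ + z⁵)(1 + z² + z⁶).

(1 + z³)⁴ has coefficients 1,0,0,4,0,0,6,0,0,4,0,0,1 for degrees 0…12.
(1 - 2z + z² + 2z⁴) has coefficients 1,-2,1,0,2,0,0,0,0,0,0,0,0,0 for degrees 0…13.
Multiplying by (1 + z + z² + z³ + z⁴ + z⁵) gives running coefficients 1,-1,0,0,2,2,1,3,2,2,0,0,0,0 for degrees 0…13.
Multiplying by (1 - z⁴ + z⁵) gives running coefficients 1,-1,0,0,1,4,0,3,0,2,1,-2,1,0 for degrees 0…13.
Finally multiplying by (1 + z² + z⁶), the product of all factors after the first has coefficients 1,-1,1,-1,1,4,2,6,0,5,2,4,2,1 for degrees 0…13.
[z¹³] = 1·1 + 4·2 + 6·6 + 4·1 + 1·(-1) = 48.

48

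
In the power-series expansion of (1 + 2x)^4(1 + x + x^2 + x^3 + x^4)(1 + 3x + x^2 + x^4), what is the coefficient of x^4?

(1 + 2x)^4 has coefficients 1,8,24,32,16 for degrees 0…4.
(1 + x + x^2 + x^3 + x^4) has coefficients 1,1,1,1,1 for degrees 0…4.
Finally multiplying by (1 + 3x + x^2 + x^4), the product of all factors after the first has coefficients 1,4,5,5,6 for degrees 0…4.
[x^4] = 1·6 + 8·5 + 24·5 + 32·4 + 16·1 = 310.

310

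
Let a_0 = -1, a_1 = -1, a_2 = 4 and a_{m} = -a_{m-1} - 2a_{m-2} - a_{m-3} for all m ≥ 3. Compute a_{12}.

The ordinary generating function has denominator 1 + q + 2q^2 + q^3.
Iterating the recurrence: a_0,…,a_{12} = -1, -1, 4, -1, -6, 4, 9, -11, -11, 24, 9, -46, 4.

4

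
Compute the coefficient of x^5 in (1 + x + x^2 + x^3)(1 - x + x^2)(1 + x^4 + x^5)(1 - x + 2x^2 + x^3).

(1 + x + x^2 + x^3) has coefficients 1,1,1,1 for degrees 0…3.
(1 - x + x^2) has coefficients 1,-1,1,0,0,0 for degrees 0…5.
Multiplying by (1 + x^4 + x^5) gives running coefficients 1,-1,1,0,1,0 for degrees 0…5.
Finally multiplying by (1 - x + 2x^2 + x^3), the product of all factors after the first has coefficients 1,-2,4,-2,2,0 for degrees 0…5.
[x^5] = 1·0 + 1·2 + 1·(-2) + 1·4 = 4.

4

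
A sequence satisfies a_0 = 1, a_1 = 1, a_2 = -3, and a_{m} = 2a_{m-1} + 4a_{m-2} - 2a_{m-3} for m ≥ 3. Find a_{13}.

The ordinary generating function has denominator 1 - 2x - 4x^2 + 2x^3.
Iterating the recurrence: a_0,…,a_{13} = 1, 1, -3, -4, -22, -54, -188, -548, -1740, -5296, -16456, -50616, -156464, -482480.

-482480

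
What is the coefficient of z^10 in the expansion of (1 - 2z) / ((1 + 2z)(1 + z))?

The denominator gives the recurrence a_n = −3a_(n−1) − 2a_(n−2) for n ≥ 2; the numerator fixes a_0 = 1, a_1 = -5.
Iterating: 1, -5, 13, -29, 61, -125, 253, -509, 1021, -2045, 4093, so a_10 = 4093.

4093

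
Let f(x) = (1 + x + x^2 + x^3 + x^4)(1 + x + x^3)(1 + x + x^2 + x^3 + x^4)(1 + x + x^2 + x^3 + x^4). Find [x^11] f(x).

(1 + x + x^2 + x^3 + x^4) has coefficients 1,1,1,1,1 for degrees 0…4.
(1 + x + x^3) has coefficients 1,1,0,1,0,0,0,0,0,0,0,0 for degrees 0…11.
Multiplying by (1 + x + x^2 + x^3 + x^4) gives running coefficients 1,2,2,3,3,2,1,1,0,0,0,0 for degrees 0…11.
Finally multiplying by (1 + x + x^2 + x^3 + x^4), the product of all factors after the first has coefficients 1,3,5,8,11,12,11,10,7,4,2,1 for degrees 0…11.
[x^11] = 1·1 + 1·2 + 1·4 + 1·7 + 1·10 = 24.

24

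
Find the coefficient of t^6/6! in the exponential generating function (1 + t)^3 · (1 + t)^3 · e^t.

13327

The EGF product rule gives c_6 = Σ_{k_1+k_2+k_3=6} C(6; k_1,k_2,k_3) · ∏ g_i(k_i), where (1+t)^3 gives the falling factorial (3)_k; (1+t)^3 gives the falling factorial (3)_k; e^t gives (1)^k.
g_1(k) for k = 0…6: 1, 3, 6, 6, 0, 0, 0.
g_2(k) for k = 0…6: 1, 3, 6, 6, 0, 0, 0.
g_3(k) for k = 0…6: 1, 1, 1, 1, 1, 1, 1.
First combine the last two factors: h(k) = Σ_j C(k,j)·g_2(j)·g_3(k−j) for k = 0…6: 1, 4, 13, 34, 73, 136, 229.
c_6 = Σ_k C(6,k)·g_1(k)·h(6−k) = 1·1·229 + 6·3·136 + 15·6·73 + 20·6·34 = 229 + 2448 + 6570 + 4080 = 13327.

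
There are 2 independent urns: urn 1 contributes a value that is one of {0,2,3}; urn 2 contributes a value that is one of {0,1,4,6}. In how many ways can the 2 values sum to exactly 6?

The generating function for the choices is (1 + y² + y³)·(1 + y + y⁴ + y⁶); the count is [y⁶].
(1 + y² + y³) has coefficients 1,0,1,1 for degrees 0…3.
(1 + y + y⁴ + y⁶) has coefficients 1,1,0,0,1,0,1 for degrees 0…6.
[y⁶] = 1·1 + 1·1 + 1·0 = 2.

2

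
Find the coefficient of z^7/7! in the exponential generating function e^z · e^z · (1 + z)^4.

30144

The EGF product rule gives c_7 = Σ_{k_1+k_2+k_3=7} C(7; k_1,k_2,k_3) · ∏ g_i(k_i), where e^z gives (1)^k; e^z gives (1)^k; (1+z)^4 gives the falling factorial (4)_k.
g_1(k) for k = 0…7: 1, 1, 1, 1, 1, 1, 1, 1.
g_2(k) for k = 0…7: 1, 1, 1, 1, 1, 1, 1, 1.
g_3(k) for k = 0…7: 1, 4, 12, 24, 24, 0, 0, 0.
First combine the last two factors: h(k) = Σ_j C(k,j)·g_2(j)·g_3(k−j) for k = 0…7: 1, 5, 21, 73, 209, 501, 1045, 1961.
c_7 = Σ_k C(7,k)·g_1(k)·h(7−k) = 1·1·1961 + 7·1·1045 + 21·1·501 + 35·1·209 + 35·1·73 + 21·1·21 + 7·1·5 + 1·1·1 = 1961 + 7315 + 10521 + 7315 + 2555 + 441 + 35 + 1 = 30144.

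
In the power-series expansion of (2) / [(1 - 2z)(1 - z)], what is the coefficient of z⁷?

510

Partial fractions give a closed form: a_n = (4)·2^n + (-2)·1^n.
At n = 7: a_7 = 510.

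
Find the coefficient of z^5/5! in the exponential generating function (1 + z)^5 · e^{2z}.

The EGF product rule gives c_5 = Σ_{k_1+k_2=5} C(5; k_1,k_2) · ∏ g_i(k_i), where (1+z)^5 gives the falling factorial (5)_k; e^{2z} gives (2)^k.
g_1(k) for k = 0…5: 1, 5, 20, 60, 120, 120.
g_2(k) for k = 0…5: 1, 2, 4, 8, 16, 32.
c_5 = Σ_k C(5,k)·g_1(k)·g_2(5−k) = 1·1·32 + 5·5·16 + 10·20·8 + 10·60·4 + 5·120·2 + 1·120·1 = 32 + 400 + 1600 + 2400 + 1200 + 120 = 5752.

5752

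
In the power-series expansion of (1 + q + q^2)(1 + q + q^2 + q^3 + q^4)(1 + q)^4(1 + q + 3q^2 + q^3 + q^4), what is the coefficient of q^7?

(1 + q + q^2) has coefficients 1,1,1 for degrees 0…2.
(1 + q + q^2 + q^3 + q^4) has coefficients 1,1,1,1,1,0,0,0 for degrees 0…7.
Multiplying by (1 + q)^4 gives running coefficients 1,5,11,15,16,15,11,5 for degrees 0…7.
Finally multiplying by (1 + q + 3q^2 + q^3 + q^4), the product of all factors after the first has coefficients 1,6,19,42,70,92,100,92 for degrees 0…7.
[q^7] = 1·92 + 1·100 + 1·92 = 284.

284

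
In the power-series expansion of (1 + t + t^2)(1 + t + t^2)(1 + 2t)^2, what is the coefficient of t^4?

(1 + t + t^2) has coefficients 1,1,1 for degrees 0…2.
(1 + t + t^2) has coefficients 1,1,1,0,0 for degrees 0…4.
Finally multiplying by (1 + 2t)^2, the product of all factors after the first has coefficients 1,5,9,8,4 for degrees 0…4.
[t^4] = 1·4 + 1·8 + 1·9 = 21.

21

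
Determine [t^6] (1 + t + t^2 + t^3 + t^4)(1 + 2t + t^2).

(1 + t + t^2 + t^3 + t^4) has coefficients 1,1,1,1,1 for degrees 0…4.
(1 + 2t + t^2) has coefficients 1,2,1,0,0,0,0 for degrees 0…6.
[t^6] = 1·0 + 1·0 + 1·0 + 1·0 + 1·1 = 1.

1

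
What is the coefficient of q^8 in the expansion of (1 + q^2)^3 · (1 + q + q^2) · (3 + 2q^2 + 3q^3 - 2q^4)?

(1 + q^2)^3 has coefficients 1,0,3,0,3,0,1 for degrees 0…6.
(1 + q + q^2) has coefficients 1,1,1,0,0,0,0,0,0 for degrees 0…8.
Finally multiplying by (3 + 2q^2 + 3q^3 - 2q^4), the product of all factors after the first has coefficients 3,3,5,5,3,1,-2,0,0 for degrees 0…8.
[q^8] = 1·0 + 3·(-2) + 3·3 + 1·5 = 8.

8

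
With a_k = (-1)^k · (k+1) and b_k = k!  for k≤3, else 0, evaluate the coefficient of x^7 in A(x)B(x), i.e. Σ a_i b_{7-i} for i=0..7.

17

The convolution is the t^7 coefficient of A(t)B(t).
Σ = 1·0 − 2·0 + 3·0 − 4·0 + 5·6 − 6·2 + 7·1 − 8·1 = 17.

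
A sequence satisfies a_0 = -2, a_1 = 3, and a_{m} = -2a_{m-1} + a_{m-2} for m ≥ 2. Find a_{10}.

The ordinary generating function has denominator 1 + 2y - y^2.
Iterating the recurrence: a_0,…,a_{10} = -2, 3, -8, 19, -46, 111, -268, 647, -1562, 3771, -9104.

-9104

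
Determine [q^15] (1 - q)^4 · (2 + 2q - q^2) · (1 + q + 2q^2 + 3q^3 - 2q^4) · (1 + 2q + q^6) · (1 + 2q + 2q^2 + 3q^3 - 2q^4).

(1 - q)^4 has coefficients 1,-4,6,-4,1 for degrees 0…4.
(2 + 2q - q^2) has coefficients 2,2,-1,0,0,0,0,0,0,0,0,0,0,0,0,0 for degrees 0…15.
Multiplying by (1 + q + 2q^2 + 3q^3 - 2q^4) gives running coefficients 2,4,5,9,0,-7,2,0,0,0,0,0,0,0,0,0 for degrees 0…15.
Multiplying by (1 + 2q + q^6) gives running coefficients 2,8,13,19,18,-7,-10,8,5,9,0,-7,2,0,0,0 for degrees 0…15.
Finally multiplying by (1 + 2q + 2q^2 + 3q^3 - 2q^4), the product of all factors after the first has coefficients 2,12,33,67,102,90,43,-10,-56,19,72,10,5,-28,-17,20 for degrees 0…15.
[q^15] = 1·20 − 4·(-17) + 6·(-28) − 4·5 + 1·10 = -90.

-90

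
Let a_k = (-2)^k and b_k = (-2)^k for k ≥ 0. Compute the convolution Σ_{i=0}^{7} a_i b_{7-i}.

-1024

This is [x^7] in the product of the two ordinary generating functions.
Σ = 1·(-128) − 2·64 + 4·(-32) − 8·16 + 16·(-8) − 32·4 + 64·(-2) − 128·1 = -1024.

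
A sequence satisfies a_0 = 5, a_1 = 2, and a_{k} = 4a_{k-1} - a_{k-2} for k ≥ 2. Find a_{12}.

The ordinary generating function has denominator 1 - 4x + x^2.
Iterating the recurrence: a_0,…,a_{12} = 5, 2, 3, 10, 37, 138, 515, 1922, 7173, 26770, 99907, 372858, 1391525.

1391525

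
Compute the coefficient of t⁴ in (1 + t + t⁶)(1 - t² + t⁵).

0

(1 + t + t⁶) has coefficients 1,1,0,0,0 for degrees 0…4.
(1 - t² + t⁵) has coefficients 1,0,-1,0,0 for degrees 0…4.
[t⁴] = 1·0 + 1·0 = 0.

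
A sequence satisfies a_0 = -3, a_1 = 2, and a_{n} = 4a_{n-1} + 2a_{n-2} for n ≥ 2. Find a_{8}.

20432

The ordinary generating function has denominator 1 - 4z - 2z^2.
Iterating the recurrence: a_0,…,a_{8} = -3, 2, 2, 12, 52, 232, 1032, 4592, 20432.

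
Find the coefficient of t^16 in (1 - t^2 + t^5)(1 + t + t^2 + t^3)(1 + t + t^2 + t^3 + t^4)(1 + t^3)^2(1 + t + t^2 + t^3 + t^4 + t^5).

(1 - t^2 + t^5) has coefficients 1,0,-1,0,0,1 for degrees 0…5.
(1 + t + t^2 + t^3) has coefficients 1,1,1,1,0,0,0,0,0,0,0,0,0,0,0,0,0 for degrees 0…16.
Multiplying by (1 + t + t^2 + t^3 + t^4) gives running coefficients 1,2,3,4,4,3,2,1,0,0,0,0,0,0,0,0,0 for degrees 0…16.
Multiplying by (1 + t^3)^2 gives running coefficients 1,2,3,6,8,9,11,11,9,8,6,3,2,1,0,0,0 for degrees 0…16.
Finally multiplying by (1 + t + t^2 + t^3 + t^4 + t^5), the product of all factors after the first has coefficients 1,3,6,12,20,29,39,48,54,56,54,48,39,29,20,12,6 for degrees 0…16.
[t^16] = 1·6 − 1·20 + 1·48 = 34.

34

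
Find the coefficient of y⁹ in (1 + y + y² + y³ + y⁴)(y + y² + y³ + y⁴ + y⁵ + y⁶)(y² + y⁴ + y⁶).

12

(1 + y + y² + y³ + y⁴) has coefficients 1,1,1,1,1 for degrees 0…4.
(y + y² + y³ + y⁴ + y⁵ + y⁶) has coefficients 0,1,1,1,1,1,1,0,0,0 for degrees 0…9.
Finally multiplying by (y² + y⁴ + y⁶), the product of all factors after the first has coefficients 0,0,0,1,1,2,2,3,3,2 for degrees 0…9.
[y⁹] = 1·2 + 1·3 + 1·3 + 1·2 + 1·2 = 12.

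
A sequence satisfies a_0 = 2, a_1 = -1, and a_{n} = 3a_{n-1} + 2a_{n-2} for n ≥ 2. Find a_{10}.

9805

The ordinary generating function has denominator 1 - 3t - 2t^2.
Iterating the recurrence: a_0,…,a_{10} = 2, -1, 1, 1, 5, 17, 61, 217, 773, 2753, 9805.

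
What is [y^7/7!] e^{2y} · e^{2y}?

The EGF product rule gives c_7 = Σ_{k_1+k_2=7} C(7; k_1,k_2) · ∏ g_i(k_i), where e^{2y} gives (2)^k; e^{2y} gives (2)^k.
g_1(k) for k = 0…7: 1, 2, 4, 8, 16, 32, 64, 128.
g_2(k) for k = 0…7: 1, 2, 4, 8, 16, 32, 64, 128.
c_7 = Σ_k C(7,k)·g_1(k)·g_2(7−k) = 1·1·128 + 7·2·64 + 21·4·32 + 35·8·16 + 35·16·8 + 21·32·4 + 7·64·2 + 1·128·1 = 128 + 896 + 2688 + 4480 + 4480 + 2688 + 896 + 128 = 16384.

16384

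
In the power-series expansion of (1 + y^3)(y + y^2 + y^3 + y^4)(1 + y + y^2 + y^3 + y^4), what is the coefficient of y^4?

5

(1 + y^3) has coefficients 1,0,0,1 for degrees 0…3.
(y + y^2 + y^3 + y^4) has coefficients 0,1,1,1,1 for degrees 0…4.
Finally multiplying by (1 + y + y^2 + y^3 + y^4), the product of all factors after the first has coefficients 0,1,2,3,4 for degrees 0…4.
[y^4] = 1·4 + 1·1 = 5.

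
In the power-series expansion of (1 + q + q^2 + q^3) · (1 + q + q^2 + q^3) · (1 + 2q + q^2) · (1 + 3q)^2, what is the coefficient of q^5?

204

(1 + q + q^2 + q^3) has coefficients 1,1,1,1 for degrees 0…3.
(1 + q + q^2 + q^3) has coefficients 1,1,1,1,0,0 for degrees 0…5.
Multiplying by (1 + 2q + q^2) gives running coefficients 1,3,4,4,3,1 for degrees 0…5.
Finally multiplying by (1 + 3q)^2, the product of all factors after the first has coefficients 1,9,31,55,63,55 for degrees 0…5.
[q^5] = 1·55 + 1·63 + 1·55 + 1·31 = 204.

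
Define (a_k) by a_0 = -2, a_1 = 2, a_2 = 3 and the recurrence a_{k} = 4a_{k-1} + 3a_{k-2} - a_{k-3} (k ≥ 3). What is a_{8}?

39466

The ordinary generating function has denominator 1 - 4t - 3t^2 + t^3.
Iterating the recurrence: a_0,…,a_{8} = -2, 2, 3, 20, 87, 405, 1861, 8572, 39466.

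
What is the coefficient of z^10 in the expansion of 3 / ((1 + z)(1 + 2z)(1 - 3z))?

Partial fractions give a closed form: a_n = (-3/4)·(-1)^n + (12/5)·(-2)^n + (27/20)·3^n.
At n = 10: a_10 = 82173.

82173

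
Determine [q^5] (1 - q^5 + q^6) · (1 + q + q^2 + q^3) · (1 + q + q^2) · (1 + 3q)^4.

672

(1 - q^5 + q^6) has coefficients 1,0,0,0,0,-1 for degrees 0…5.
(1 + q + q^2 + q^3) has coefficients 1,1,1,1,0,0 for degrees 0…5.
Multiplying by (1 + q + q^2) gives running coefficients 1,2,3,3,2,1 for degrees 0…5.
Finally multiplying by (1 + 3q)^4, the product of all factors after the first has coefficients 1,14,81,255,497,673 for degrees 0…5.
[q^5] = 1·673 − 1·1 = 672.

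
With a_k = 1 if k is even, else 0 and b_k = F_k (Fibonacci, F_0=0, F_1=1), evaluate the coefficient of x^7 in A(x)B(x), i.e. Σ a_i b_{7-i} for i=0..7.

The convolution is the t^7 coefficient of A(t)B(t).
Σ = 1·13 + 0·8 + 1·5 + 0·3 + 1·2 + 0·1 + 1·1 + 0·0 = 21.

21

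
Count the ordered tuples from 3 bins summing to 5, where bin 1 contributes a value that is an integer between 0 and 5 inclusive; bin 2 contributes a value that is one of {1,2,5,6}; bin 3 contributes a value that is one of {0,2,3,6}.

7

The generating function for the choices is (1 + y + y² + y³ + y⁴ + y⁵)·(y + y² + y⁵ + y⁶)·(1 + y² + y³ + y⁶); the count is [y⁵].
(1 + y + y² + y³ + y⁴ + y⁵) has coefficients 1,1,1,1,1,1 for degrees 0…5.
(y + y² + y⁵ + y⁶) has coefficients 0,1,1,0,0,1 for degrees 0…5.
Finally multiplying by (1 + y² + y³ + y⁶), the product of all factors after the first has coefficients 0,1,1,1,2,2 for degrees 0…5.
[y⁵] = 1·2 + 1·2 + 1·1 + 1·1 + 1·1 + 1·0 = 7.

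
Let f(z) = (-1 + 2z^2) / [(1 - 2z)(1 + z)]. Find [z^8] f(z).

The denominator gives the recurrence a_n = a_(n−1) + 2a_(n−2) for n ≥ 3; the numerator fixes a_0 = -1, a_1 = -1, a_2 = -1.
Iterating: -1, -1, -1, -3, -5, -11, -21, -43, -85, so a_8 = -85.

-85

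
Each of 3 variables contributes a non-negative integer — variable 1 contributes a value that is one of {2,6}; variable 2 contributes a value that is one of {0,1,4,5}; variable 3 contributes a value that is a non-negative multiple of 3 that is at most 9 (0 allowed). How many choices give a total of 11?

2

The generating function for the choices is (z² + z⁶)·(1 + z + z⁴ + z⁵)·(1 + z³ + z⁶ + z⁹); the count is [z¹¹].
(z² + z⁶) has coefficients 0,0,1,0,0,0,1 for degrees 0…6.
(1 + z + z⁴ + z⁵) has coefficients 1,1,0,0,1,1,0,0,0,0,0,0 for degrees 0…11.
Finally multiplying by (1 + z³ + z⁶ + z⁹), the product of all factors after the first has coefficients 1,1,0,1,2,1,1,2,1,1,2,1 for degrees 0…11.
[z¹¹] = 1·1 + 1·1 = 2.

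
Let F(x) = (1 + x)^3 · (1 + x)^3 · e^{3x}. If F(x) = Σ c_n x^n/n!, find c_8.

5668137

The EGF product rule gives c_8 = Σ_{k_1+k_2+k_3=8} C(8; k_1,k_2,k_3) · ∏ g_i(k_i), where (1+x)^3 gives the falling factorial (3)_k; (1+x)^3 gives the falling factorial (3)_k; e^{3x} gives (3)^k.
g_1(k) for k = 0…8: 1, 3, 6, 6, 0, 0, 0, 0, 0.
g_2(k) for k = 0…8: 1, 3, 6, 6, 0, 0, 0, 0, 0.
g_3(k) for k = 0…8: 1, 3, 9, 27, 81, 243, 729, 2187, 6561.
First combine the last two factors: h(k) = Σ_j C(k,j)·g_2(j)·g_3(k−j) for k = 0…8: 1, 6, 33, 168, 801, 3618, 15633, 65124, 263169.
c_8 = Σ_k C(8,k)·g_1(k)·h(8−k) = 1·1·263169 + 8·3·65124 + 28·6·15633 + 56·6·3618 = 263169 + 1562976 + 2626344 + 1215648 = 5668137.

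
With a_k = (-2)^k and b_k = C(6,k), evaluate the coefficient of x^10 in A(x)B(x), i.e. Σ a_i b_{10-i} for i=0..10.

This is [x^10] in the product of the two ordinary generating functions.
Σ = 1·0 − 2·0 + 4·0 − 8·0 + 16·1 − 32·6 + 64·15 − 128·20 + 256·15 − 512·6 + 1024·1 = 16.

16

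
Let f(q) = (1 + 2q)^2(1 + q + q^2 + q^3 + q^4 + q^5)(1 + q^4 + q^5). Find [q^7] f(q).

(1 + 2q)^2 has coefficients 1,4,4 for degrees 0…2.
(1 + q + q^2 + q^3 + q^4 + q^5) has coefficients 1,1,1,1,1,1,0,0 for degrees 0…7.
Finally multiplying by (1 + q^4 + q^5), the product of all factors after the first has coefficients 1,1,1,1,2,3,2,2 for degrees 0…7.
[q^7] = 1·2 + 4·2 + 4·3 = 22.

22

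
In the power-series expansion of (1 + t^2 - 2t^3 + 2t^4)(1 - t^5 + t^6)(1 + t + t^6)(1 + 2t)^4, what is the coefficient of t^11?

(1 + t^2 - 2t^3 + 2t^4) has coefficients 1,0,1,-2,2 for degrees 0…4.
(1 - t^5 + t^6) has coefficients 1,0,0,0,0,-1,1,0,0,0,0,0 for degrees 0…11.
Multiplying by (1 + t + t^6) gives running coefficients 1,1,0,0,0,-1,1,1,0,0,0,-1 for degrees 0…11.
Finally multiplying by (1 + 2t)^4, the product of all factors after the first has coefficients 1,9,32,56,48,15,-7,-15,0,40,48,15 for degrees 0…11.
[t^11] = 1·15 + 1·40 − 2·0 + 2·(-15) = 25.

25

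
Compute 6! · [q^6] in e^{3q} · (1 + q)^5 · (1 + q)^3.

The EGF product rule gives c_6 = Σ_{k_1+k_2+k_3=6} C(6; k_1,k_2,k_3) · ∏ g_i(k_i), where e^{3q} gives (3)^k; (1+q)^5 gives the falling factorial (5)_k; (1+q)^3 gives the falling factorial (3)_k.
g_1(k) for k = 0…6: 1, 3, 9, 27, 81, 243, 729.
g_2(k) for k = 0…6: 1, 5, 20, 60, 120, 120, 0.
g_3(k) for k = 0…6: 1, 3, 6, 6, 0, 0, 0.
First combine the last two factors: h(k) = Σ_j C(k,j)·g_2(j)·g_3(k−j) for k = 0…6: 1, 8, 56, 336, 1680, 6720, 20160.
c_6 = Σ_k C(6,k)·g_1(k)·h(6−k) = 1·1·20160 + 6·3·6720 + 15·9·1680 + 20·27·336 + 15·81·56 + 6·243·8 + 1·729·1 = 20160 + 120960 + 226800 + 181440 + 68040 + 11664 + 729 = 629793.

629793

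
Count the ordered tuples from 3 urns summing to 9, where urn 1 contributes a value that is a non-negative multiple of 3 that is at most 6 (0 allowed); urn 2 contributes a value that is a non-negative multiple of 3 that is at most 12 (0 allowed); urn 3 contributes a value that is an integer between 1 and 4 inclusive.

The generating function for the choices is (1 + z^3 + z^6)·(1 + z^3 + z^6 + z^9 + z^12)·(z + z^2 + z^3 + z^4); the count is [z^9].
(1 + z^3 + z^6) has coefficients 1,0,0,1,0,0,1 for degrees 0…6.
(1 + z^3 + z^6 + z^9 + z^12) has coefficients 1,0,0,1,0,0,1,0,0,1 for degrees 0…9.
Finally multiplying by (z + z^2 + z^3 + z^4), the product of all factors after the first has coefficients 0,1,1,1,2,1,1,2,1,1 for degrees 0…9.
[z^9] = 1·1 + 1·1 + 1·1 = 3.

3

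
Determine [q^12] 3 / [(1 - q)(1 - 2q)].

24573

The denominator gives the recurrence a_n = 3a_(n−1) − 2a_(n−2) for n ≥ 2; the numerator fixes a_0 = 3, a_1 = 9.
Iterating: 3, 9, 21, 45, 93, 189, 381, 765, 1533, 3069, 6141, 12285, 24573, so a_12 = 24573.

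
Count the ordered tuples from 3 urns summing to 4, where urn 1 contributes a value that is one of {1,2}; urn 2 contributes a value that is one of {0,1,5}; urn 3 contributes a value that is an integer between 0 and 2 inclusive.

3

The generating function for the choices is (z + z²)·(1 + z + z⁵)·(1 + z + z²); the count is [z⁴].
(z + z²) has coefficients 0,1,1 for degrees 0…2.
(1 + z + z⁵) has coefficients 1,1,0,0,0 for degrees 0…4.
Finally multiplying by (1 + z + z²), the product of all factors after the first has coefficients 1,2,2,1,0 for degrees 0…4.
[z⁴] = 1·1 + 1·2 = 3.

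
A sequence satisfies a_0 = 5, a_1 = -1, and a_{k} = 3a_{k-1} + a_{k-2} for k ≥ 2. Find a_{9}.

The ordinary generating function has denominator 1 - 3t - t^2.
Iterating the recurrence: a_0,…,a_{9} = 5, -1, 2, 5, 17, 56, 185, 611, 2018, 6665.

6665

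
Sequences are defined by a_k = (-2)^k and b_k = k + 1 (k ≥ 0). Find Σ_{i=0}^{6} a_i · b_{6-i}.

Write out a_i and b_{6-i} for i = 0,…,6 and sum the products.
Σ = 1·7 − 2·6 + 4·5 − 8·4 + 16·3 − 32·2 + 64·1 = 31.

31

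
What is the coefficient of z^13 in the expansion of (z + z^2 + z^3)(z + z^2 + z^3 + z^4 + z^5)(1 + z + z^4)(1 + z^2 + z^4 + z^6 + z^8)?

(z + z^2 + z^3) has coefficients 0,1,1,1 for degrees 0…3.
(z + z^2 + z^3 + z^4 + z^5) has coefficients 0,1,1,1,1,1,0,0,0,0,0,0,0,0 for degrees 0…13.
Multiplying by (1 + z + z^4) gives running coefficients 0,1,2,2,2,3,2,1,1,1,0,0,0,0 for degrees 0…13.
Finally multiplying by (1 + z^2 + z^4 + z^6 + z^8), the product of all factors after the first has coefficients 0,1,2,3,4,6,6,7,7,8,7,7,5,5 for degrees 0…13.
[z^13] = 1·5 + 1·7 + 1·7 = 19.

19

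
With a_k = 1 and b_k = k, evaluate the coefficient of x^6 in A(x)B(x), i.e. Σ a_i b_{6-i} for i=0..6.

This is [x^6] in the product of the two ordinary generating functions.
Σ = 1·6 + 1·5 + 1·4 + 1·3 + 1·2 + 1·1 + 1·0 = 21.

21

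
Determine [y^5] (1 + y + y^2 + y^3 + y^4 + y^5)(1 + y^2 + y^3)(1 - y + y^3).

2

(1 + y + y^2 + y^3 + y^4 + y^5) has coefficients 1,1,1,1,1,1 for degrees 0…5.
(1 + y^2 + y^3) has coefficients 1,0,1,1,0,0 for degrees 0…5.
Finally multiplying by (1 - y + y^3), the product of all factors after the first has coefficients 1,-1,1,1,-1,1 for degrees 0…5.
[y^5] = 1·1 + 1·(-1) + 1·1 + 1·1 + 1·(-1) + 1·1 = 2.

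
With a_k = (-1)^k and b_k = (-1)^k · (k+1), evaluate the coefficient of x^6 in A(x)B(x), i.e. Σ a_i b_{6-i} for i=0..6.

The convolution is the t^6 coefficient of A(t)B(t).
Σ = 1·7 − 1·(-6) + 1·5 − 1·(-4) + 1·3 − 1·(-2) + 1·1 = 28.

28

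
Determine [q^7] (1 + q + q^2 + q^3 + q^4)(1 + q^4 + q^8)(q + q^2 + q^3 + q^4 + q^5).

(1 + q + q^2 + q^3 + q^4) has coefficients 1,1,1,1,1 for degrees 0…4.
(1 + q^4 + q^8) has coefficients 1,0,0,0,1,0,0,0 for degrees 0…7.
Finally multiplying by (q + q^2 + q^3 + q^4 + q^5), the product of all factors after the first has coefficients 0,1,1,1,1,2,1,1 for degrees 0…7.
[q^7] = 1·1 + 1·1 + 1·2 + 1·1 + 1·1 = 6.

6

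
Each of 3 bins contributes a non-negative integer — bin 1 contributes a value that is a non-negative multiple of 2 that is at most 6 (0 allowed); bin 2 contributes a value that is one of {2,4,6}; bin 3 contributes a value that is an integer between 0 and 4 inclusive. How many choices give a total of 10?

8

The generating function for the choices is (1 + t^2 + t^4 + t^6)·(t^2 + t^4 + t^6)·(1 + t + t^2 + t^3 + t^4); the count is [t^10].
(1 + t^2 + t^4 + t^6) has coefficients 1,0,1,0,1,0,1 for degrees 0…6.
(t^2 + t^4 + t^6) has coefficients 0,0,1,0,1,0,1,0,0,0,0 for degrees 0…10.
Finally multiplying by (1 + t + t^2 + t^3 + t^4), the product of all factors after the first has coefficients 0,0,1,1,2,2,3,2,2,1,1 for degrees 0…10.
[t^10] = 1·1 + 1·2 + 1·3 + 1·2 = 8.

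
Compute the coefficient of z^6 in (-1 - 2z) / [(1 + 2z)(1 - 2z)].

Partial fractions give a closed form: a_n = (-1)·2^n.
At n = 6: a_6 = -64.

-64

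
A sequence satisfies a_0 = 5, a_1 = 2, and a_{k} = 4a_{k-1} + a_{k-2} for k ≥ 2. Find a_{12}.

The ordinary generating function has denominator 1 - 4x - x^2.
Iterating the recurrence: a_0,…,a_{12} = 5, 2, 13, 54, 229, 970, 4109, 17406, 73733, 312338, 1323085, 5604678, 23741797.

23741797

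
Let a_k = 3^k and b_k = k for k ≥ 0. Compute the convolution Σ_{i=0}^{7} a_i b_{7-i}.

1636

Write out a_i and b_{7-i} for i = 0,…,7 and sum the products.
Σ = 1·7 + 3·6 + 9·5 + 27·4 + 81·3 + 243·2 + 729·1 + 2187·0 = 1636.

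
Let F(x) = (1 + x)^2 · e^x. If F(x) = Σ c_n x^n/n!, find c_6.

43

The EGF product rule gives c_6 = Σ_{k_1+k_2=6} C(6; k_1,k_2) · ∏ g_i(k_i), where (1+x)^2 gives the falling factorial (2)_k; e^x gives (1)^k.
g_1(k) for k = 0…6: 1, 2, 2, 0, 0, 0, 0.
g_2(k) for k = 0…6: 1, 1, 1, 1, 1, 1, 1.
c_6 = Σ_k C(6,k)·g_1(k)·g_2(6−k) = 1·1·1 + 6·2·1 + 15·2·1 = 1 + 12 + 30 = 43.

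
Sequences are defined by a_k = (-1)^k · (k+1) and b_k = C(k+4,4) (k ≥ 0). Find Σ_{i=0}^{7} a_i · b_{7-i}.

This is [x^7] in the product of the two ordinary generating functions.
Σ = 1·330 − 2·210 + 3·126 − 4·70 + 5·35 − 6·15 + 7·5 − 8·1 = 120.

120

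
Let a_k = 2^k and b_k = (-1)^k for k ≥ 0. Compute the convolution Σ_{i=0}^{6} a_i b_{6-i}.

43

The convolution is the t^6 coefficient of A(t)B(t).
Σ = 1·1 + 2·(-1) + 4·1 + 8·(-1) + 16·1 + 32·(-1) + 64·1 = 43.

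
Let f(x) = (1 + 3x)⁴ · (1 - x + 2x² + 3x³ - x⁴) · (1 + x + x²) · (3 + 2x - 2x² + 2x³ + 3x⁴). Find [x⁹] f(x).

(1 + 3x)⁴ has coefficients 1,12,54,108,81 for degrees 0…4.
(1 - x + 2x² + 3x³ - x⁴) has coefficients 1,-1,2,3,-1,0,0,0,0,0 for degrees 0…9.
Multiplying by (1 + x + x²) gives running coefficients 1,0,2,4,4,2,-1,0,0,0 for degrees 0…9.
Finally multiplying by (3 + 2x - 2x² + 2x³ + 3x⁴), the product of all factors after the first has coefficients 3,2,4,18,19,10,7,14,18,4 for degrees 0…9.
[x⁹] = 1·4 + 12·18 + 54·14 + 108·7 + 81·10 = 2542.

2542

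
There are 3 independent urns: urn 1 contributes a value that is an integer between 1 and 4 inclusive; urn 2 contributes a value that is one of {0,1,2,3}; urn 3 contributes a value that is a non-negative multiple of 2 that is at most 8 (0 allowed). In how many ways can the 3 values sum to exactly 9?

8

The generating function for the choices is (q + q^2 + q^3 + q^4)·(1 + q + q^2 + q^3)·(1 + q^2 + q^4 + q^6 + q^8); the count is [q^9].
(q + q^2 + q^3 + q^4) has coefficients 0,1,1,1,1 for degrees 0…4.
(1 + q + q^2 + q^3) has coefficients 1,1,1,1,0,0,0,0,0,0 for degrees 0…9.
Finally multiplying by (1 + q^2 + q^4 + q^6 + q^8), the product of all factors after the first has coefficients 1,1,2,2,2,2,2,2,2,2 for degrees 0…9.
[q^9] = 1·2 + 1·2 + 1·2 + 1·2 = 8.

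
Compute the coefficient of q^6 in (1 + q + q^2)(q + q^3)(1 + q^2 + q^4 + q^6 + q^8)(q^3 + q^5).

(1 + q + q^2) has coefficients 1,1,1 for degrees 0…2.
(q + q^3) has coefficients 0,1,0,1,0,0,0 for degrees 0…6.
Multiplying by (1 + q^2 + q^4 + q^6 + q^8) gives running coefficients 0,1,0,2,0,2,0 for degrees 0…6.
Finally multiplying by (q^3 + q^5), the product of all factors after the first has coefficients 0,0,0,0,1,0,3 for degrees 0…6.
[q^6] = 1·3 + 1·0 + 1·1 = 4.

4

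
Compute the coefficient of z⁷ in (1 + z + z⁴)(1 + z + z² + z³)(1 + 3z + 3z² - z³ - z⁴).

(1 + z + z⁴) has coefficients 1,1,0,0,1 for degrees 0…4.
(1 + z + z² + z³) has coefficients 1,1,1,1,0,0,0,0 for degrees 0…7.
Finally multiplying by (1 + 3z + 3z² - z³ - z⁴), the product of all factors after the first has coefficients 1,4,7,6,4,1,-2,-1 for degrees 0…7.
[z⁷] = 1·(-1) + 1·(-2) + 1·6 = 3.

3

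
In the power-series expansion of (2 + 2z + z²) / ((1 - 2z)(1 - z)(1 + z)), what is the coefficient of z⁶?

275

Partial fractions give a closed form: a_n = (13/3)·2^n + (-5/2)·1^n + (1/6)·(-1)^n.
At n = 6: a_6 = 275.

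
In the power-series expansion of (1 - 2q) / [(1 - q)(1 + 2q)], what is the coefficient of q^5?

The denominator gives the recurrence a_n = −a_(n−1) + 2a_(n−2) for n ≥ 2; the numerator fixes a_0 = 1, a_1 = -3.
Iterating: 1, -3, 5, -11, 21, -43, so a_5 = -43.

-43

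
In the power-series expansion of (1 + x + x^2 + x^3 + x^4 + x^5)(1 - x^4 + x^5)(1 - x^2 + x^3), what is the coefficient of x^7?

(1 + x + x^2 + x^3 + x^4 + x^5) has coefficients 1,1,1,1,1,1 for degrees 0…5.
(1 - x^4 + x^5) has coefficients 1,0,0,0,-1,1,0,0 for degrees 0…7.
Finally multiplying by (1 - x^2 + x^3), the product of all factors after the first has coefficients 1,0,-1,1,-1,1,1,-2 for degrees 0…7.
[x^7] = 1·(-2) + 1·1 + 1·1 + 1·(-1) + 1·1 + 1·(-1) = -1.

-1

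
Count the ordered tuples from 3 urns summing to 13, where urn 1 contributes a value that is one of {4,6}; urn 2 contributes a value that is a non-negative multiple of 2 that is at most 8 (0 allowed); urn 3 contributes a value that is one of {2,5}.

The generating function for the choices is (y^4 + y^6)·(1 + y^2 + y^4 + y^6 + y^8)·(y^2 + y^5); the count is [y^13].
(y^4 + y^6) has coefficients 0,0,0,0,1,0,1 for degrees 0…6.
(1 + y^2 + y^4 + y^6 + y^8) has coefficients 1,0,1,0,1,0,1,0,1,0,0,0,0,0 for degrees 0…13.
Finally multiplying by (y^2 + y^5), the product of all factors after the first has coefficients 0,0,1,0,1,1,1,1,1,1,1,1,0,1 for degrees 0…13.
[y^13] = 1·1 + 1·1 = 2.

2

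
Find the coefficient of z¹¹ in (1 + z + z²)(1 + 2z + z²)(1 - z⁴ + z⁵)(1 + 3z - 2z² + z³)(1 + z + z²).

4

(1 + z + z²) has coefficients 1,1,1 for degrees 0…2.
(1 + 2z + z²) has coefficients 1,2,1,0,0,0,0,0,0,0,0,0 for degrees 0…11.
Multiplying by (1 - z⁴ + z⁵) gives running coefficients 1,2,1,0,-1,-1,1,1,0,0,0,0 for degrees 0…11.
Multiplying by (1 + 3z - 2z² + z³) gives running coefficients 1,5,5,0,-1,-3,0,5,0,-1,1,0 for degrees 0…11.
Finally multiplying by (1 + z + z²), the product of all factors after the first has coefficients 1,6,11,10,4,-4,-4,2,5,4,0,0 for degrees 0…11.
[z¹¹] = 1·0 + 1·0 + 1·4 = 4.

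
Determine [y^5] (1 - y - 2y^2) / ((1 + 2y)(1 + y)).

-64

The denominator gives the recurrence a_n = −3a_(n−1) − 2a_(n−2) for n ≥ 3; the numerator fixes a_0 = 1, a_1 = -4, a_2 = 8.
Iterating: 1, -4, 8, -16, 32, -64, so a_5 = -64.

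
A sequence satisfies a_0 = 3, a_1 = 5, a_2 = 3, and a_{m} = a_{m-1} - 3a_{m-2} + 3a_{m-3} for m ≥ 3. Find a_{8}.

3

The ordinary generating function has denominator 1 - q + 3q^2 - 3q^3.
Iterating the recurrence: a_0,…,a_{8} = 3, 5, 3, -3, 3, 21, 3, -51, 3.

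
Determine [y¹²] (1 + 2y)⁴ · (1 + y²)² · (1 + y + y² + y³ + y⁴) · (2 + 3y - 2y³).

(1 + 2y)⁴ has coefficients 1,8,24,32,16 for degrees 0…4.
(1 + y²)² has coefficients 1,0,2,0,1,0,0,0,0,0,0,0,0 for degrees 0…12.
Multiplying by (1 + y + y² + y³ + y⁴) gives running coefficients 1,1,3,3,4,3,3,1,1,0,0,0,0 for degrees 0…12.
Finally multiplying by (2 + 3y - 2y³), the product of all factors after the first has coefficients 2,5,9,13,15,12,9,3,-1,-3,-2,-2,0 for degrees 0…12.
[y¹²] = 1·0 + 8·(-2) + 24·(-2) + 32·(-3) + 16·(-1) = -176.

-176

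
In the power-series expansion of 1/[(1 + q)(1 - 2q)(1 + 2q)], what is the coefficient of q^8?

341

Partial fractions give a closed form: a_n = (-1/3)·(-1)^n + (1/3)·2^n + (1)·(-2)^n.
At n = 8: a_8 = 341.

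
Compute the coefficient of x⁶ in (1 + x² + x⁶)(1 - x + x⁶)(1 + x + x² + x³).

(1 + x² + x⁶) has coefficients 1,0,1,0,0,0,1 for degrees 0…6.
(1 - x + x⁶) has coefficients 1,-1,0,0,0,0,1 for degrees 0…6.
Finally multiplying by (1 + x + x² + x³), the product of all factors after the first has coefficients 1,0,0,0,-1,0,1 for degrees 0…6.
[x⁶] = 1·1 + 1·(-1) + 1·1 = 1.

1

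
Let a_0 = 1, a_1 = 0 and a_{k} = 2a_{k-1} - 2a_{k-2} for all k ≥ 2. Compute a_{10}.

-32

The ordinary generating function has denominator 1 - 2z + 2z^2.
Iterating the recurrence: a_0,…,a_{10} = 1, 0, -2, -4, -4, 0, 8, 16, 16, 0, -32.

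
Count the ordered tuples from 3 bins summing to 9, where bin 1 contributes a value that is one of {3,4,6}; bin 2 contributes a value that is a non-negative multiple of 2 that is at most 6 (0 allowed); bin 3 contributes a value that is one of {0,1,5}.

4

The generating function for the choices is (y^3 + y^4 + y^6)·(1 + y^2 + y^4 + y^6)·(1 + y + y^5); the count is [y^9].
(y^3 + y^4 + y^6) has coefficients 0,0,0,1,1,0,1 for degrees 0…6.
(1 + y^2 + y^4 + y^6) has coefficients 1,0,1,0,1,0,1,0,0,0 for degrees 0…9.
Finally multiplying by (1 + y + y^5), the product of all factors after the first has coefficients 1,1,1,1,1,2,1,2,0,1 for degrees 0…9.
[y^9] = 1·1 + 1·2 + 1·1 = 4.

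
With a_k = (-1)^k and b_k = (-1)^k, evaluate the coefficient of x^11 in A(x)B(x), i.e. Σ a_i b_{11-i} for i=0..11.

-12

This is [x^11] in the product of the two ordinary generating functions.
Σ = 1·(-1) − 1·1 + 1·(-1) − 1·1 + 1·(-1) − 1·1 + 1·(-1) − 1·1 + 1·(-1) − 1·1 + 1·(-1) − 1·1 = -12.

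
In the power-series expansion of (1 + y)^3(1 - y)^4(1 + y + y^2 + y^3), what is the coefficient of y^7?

0

(1 + y)^3 has coefficients 1,3,3,1 for degrees 0…3.
(1 - y)^4 has coefficients 1,-4,6,-4,1,0,0,0 for degrees 0…7.
Finally multiplying by (1 + y + y^2 + y^3), the product of all factors after the first has coefficients 1,-3,3,-1,-1,3,-3,1 for degrees 0…7.
[y^7] = 1·1 + 3·(-3) + 3·3 + 1·(-1) = 0.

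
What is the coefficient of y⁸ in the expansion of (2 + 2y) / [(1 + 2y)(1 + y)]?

The denominator gives the recurrence a_n = −3a_(n−1) − 2a_(n−2) for n ≥ 2; the numerator fixes a_0 = 2, a_1 = -4.
Iterating: 2, -4, 8, -16, 32, -64, 128, -256, 512, so a_8 = 512.

512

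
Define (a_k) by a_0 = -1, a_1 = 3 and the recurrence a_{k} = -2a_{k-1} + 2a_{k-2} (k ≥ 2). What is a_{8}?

The ordinary generating function has denominator 1 + 2t - 2t^2.
Iterating the recurrence: a_0,…,a_{8} = -1, 3, -8, 22, -60, 164, -448, 1224, -3344.

-3344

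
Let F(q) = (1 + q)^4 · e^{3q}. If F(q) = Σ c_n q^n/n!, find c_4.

1473

The EGF product rule gives c_4 = Σ_{k_1+k_2=4} C(4; k_1,k_2) · ∏ g_i(k_i), where (1+q)^4 gives the falling factorial (4)_k; e^{3q} gives (3)^k.
g_1(k) for k = 0…4: 1, 4, 12, 24, 24.
g_2(k) for k = 0…4: 1, 3, 9, 27, 81.
c_4 = Σ_k C(4,k)·g_1(k)·g_2(4−k) = 1·1·81 + 4·4·27 + 6·12·9 + 4·24·3 + 1·24·1 = 81 + 432 + 648 + 288 + 24 = 1473.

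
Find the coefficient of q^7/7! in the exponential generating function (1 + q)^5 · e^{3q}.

435942

The EGF product rule gives c_7 = Σ_{k_1+k_2=7} C(7; k_1,k_2) · ∏ g_i(k_i), where (1+q)^5 gives the falling factorial (5)_k; e^{3q} gives (3)^k.
g_1(k) for k = 0…7: 1, 5, 20, 60, 120, 120, 0, 0.
g_2(k) for k = 0…7: 1, 3, 9, 27, 81, 243, 729, 2187.
c_7 = Σ_k C(7,k)·g_1(k)·g_2(7−k) = 1·1·2187 + 7·5·729 + 21·20·243 + 35·60·81 + 35·120·27 + 21·120·9 = 2187 + 25515 + 102060 + 170100 + 113400 + 22680 = 435942.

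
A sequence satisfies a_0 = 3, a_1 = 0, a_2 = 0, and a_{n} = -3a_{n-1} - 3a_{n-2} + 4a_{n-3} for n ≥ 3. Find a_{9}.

-2724

The ordinary generating function has denominator 1 + 3t + 3t^2 - 4t^3.
Iterating the recurrence: a_0,…,a_{9} = 3, 0, 0, 12, -36, 72, -60, -180, 1008, -2724.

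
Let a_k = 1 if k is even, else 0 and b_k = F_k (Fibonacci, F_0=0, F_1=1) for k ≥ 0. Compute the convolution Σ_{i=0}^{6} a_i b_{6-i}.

12

This is [x^6] in the product of the two ordinary generating functions.
Σ = 1·8 + 0·5 + 1·3 + 0·2 + 1·1 + 0·1 + 1·0 = 12.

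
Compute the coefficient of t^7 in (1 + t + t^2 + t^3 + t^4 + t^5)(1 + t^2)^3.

7

(1 + t + t^2 + t^3 + t^4 + t^5) has coefficients 1,1,1,1,1,1 for degrees 0…5.
(1 + t^2)^3 has coefficients 1,0,3,0,3,0,1,0 for degrees 0…7.
[t^7] = 1·0 + 1·1 + 1·0 + 1·3 + 1·0 + 1·3 = 7.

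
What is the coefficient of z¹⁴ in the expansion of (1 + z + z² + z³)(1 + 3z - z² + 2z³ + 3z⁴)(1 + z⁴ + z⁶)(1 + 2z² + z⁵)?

(1 + z + z² + z³) has coefficients 1,1,1,1 for degrees 0…3.
(1 + 3z - z² + 2z³ + 3z⁴) has coefficients 1,3,-1,2,3,0,0,0,0,0,0,0,0,0,0 for degrees 0…14.
Multiplying by (1 + z⁴ + z⁶) gives running coefficients 1,3,-1,2,4,3,0,5,2,2,3,0,0,0,0 for degrees 0…14.
Finally multiplying by (1 + 2z² + z⁵), the product of all factors after the first has coefficients 1,3,1,8,2,8,11,10,4,16,10,4,11,2,2 for degrees 0…14.
[z¹⁴] = 1·2 + 1·2 + 1·11 + 1·4 = 19.

19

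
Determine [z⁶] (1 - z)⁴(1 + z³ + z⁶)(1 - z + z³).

-12

(1 - z)⁴ has coefficients 1,-4,6,-4,1 for degrees 0…4.
(1 + z³ + z⁶) has coefficients 1,0,0,1,0,0,1 for degrees 0…6.
Finally multiplying by (1 - z + z³), the product of all factors after the first has coefficients 1,-1,0,2,-1,0,2 for degrees 0…6.
[z⁶] = 1·2 − 4·0 + 6·(-1) − 4·2 + 1·0 = -12.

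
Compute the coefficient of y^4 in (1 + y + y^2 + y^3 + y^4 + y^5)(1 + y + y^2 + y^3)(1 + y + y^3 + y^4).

(1 + y + y^2 + y^3 + y^4 + y^5) has coefficients 1,1,1,1,1 for degrees 0…4.
(1 + y + y^2 + y^3) has coefficients 1,1,1,1,0 for degrees 0…4.
Finally multiplying by (1 + y + y^3 + y^4), the product of all factors after the first has coefficients 1,2,2,3,3 for degrees 0…4.
[y^4] = 1·3 + 1·3 + 1·2 + 1·2 + 1·1 = 11.

11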